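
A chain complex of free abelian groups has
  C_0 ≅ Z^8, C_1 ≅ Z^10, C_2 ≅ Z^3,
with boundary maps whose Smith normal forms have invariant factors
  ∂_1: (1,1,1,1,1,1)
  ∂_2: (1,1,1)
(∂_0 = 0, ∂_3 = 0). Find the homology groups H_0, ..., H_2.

H_0 = Z^2,  H_1 = Z,  H_2 = 0.

H_0: b_0 = 8 − 0 − 6 = 2; torsion from ∂_1 factors > 1: none. So H_0 = Z^2.
H_1: b_1 = 10 − 6 − 3 = 1; torsion from ∂_2 factors > 1: none. So H_1 = Z.
H_2: b_2 = 3 − 3 − 0 = 0; torsion from ∂_3 factors > 1: none. So H_2 = 0.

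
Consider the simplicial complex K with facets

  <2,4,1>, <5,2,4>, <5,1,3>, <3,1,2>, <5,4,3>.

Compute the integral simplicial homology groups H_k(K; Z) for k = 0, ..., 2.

Fix the vertex order 1 < 2 < 3 < 4 < 5 and write every simplex with vertices in increasing order. Then dim K = 2 and the simplices of K are:

  0-simplices (5): [1], [2], [3], [4], [5]
  1-simplices (10): [1,2], [1,3], [1,4], [1,5], [2,3], [2,4], [2,5], [3,4], [3,5], [4,5]
  2-simplices (5): [1,2,3], [1,2,4], [1,3,5], [2,4,5], [3,4,5]

giving chain groups C_0 ≅ Z^5, C_1 ≅ Z^10, C_2 ≅ Z^5.

∂_1: C_1 → C_0 maps an edge to its endpoints' difference, ∂[p,q] = q − p.
The resulting 5×10 matrix has rank 4, and its Smith normal form has invariant factors (1,1,1,1).

∂_2: C_2 → C_1 maps a triangle to the signed sum of its edges. For instance
  ∂[1,2,4] = [2,4] − [1,4] + [1,2],
  ∂[2,4,5] = [4,5] − [2,5] + [2,4].
The 10×5 boundary matrix has rank 5 and Smith normal form diag(1,1,1,1,1).

Computing H_k = (kernel of ∂_k) / (image of ∂_{k+1}):

  H_0: rank C_0 − rank ∂_1 = 5 − 4 = 1, and the invariant factors of ∂_1 are all 1, so H_0 ≅ Z.
  H_1: rank ker ∂_1 − rank ∂_2 = (10 − 4) − 5 = 1, and the invariant factors of ∂_2 are all 1, so H_1 ≅ Z.
  H_2: rank ker ∂_2 − rank ∂_3 = (5 − 5) − 0 = 0, and there is no ∂_3, so H_2 ≅ 0.

As a check, the Euler characteristic is 5 − 10 + 5 = 0, which agrees with 1 − 1 + 0 = 0.
(K is a triangulation of the Möbius band.)

H_0 = Z,  H_1 = Z,  H_2 = 0.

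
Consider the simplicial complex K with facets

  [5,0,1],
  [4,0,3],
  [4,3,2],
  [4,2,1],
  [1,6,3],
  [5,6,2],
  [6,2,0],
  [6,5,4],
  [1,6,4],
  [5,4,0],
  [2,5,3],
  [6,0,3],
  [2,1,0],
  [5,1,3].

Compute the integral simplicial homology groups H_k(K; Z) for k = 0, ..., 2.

H_0 = Z,  H_1 = Z^2,  H_2 = Z.

Take the total order 0 < 1 < 2 < 3 < 4 < 5 < 6 on the vertex set. Then K (dimension 2) consists of the simplices:

  0-simplices (7): [0], [1], [2], [3], [4], [5], [6]
  1-simplices (21): [0,1], [0,2], [0,3], [0,4], [0,5], [0,6], [1,2], [1,3], [1,4], [1,5], [1,6], [2,3], [2,4], [2,5], [2,6], [3,4], [3,5], [3,6], [4,5], [4,6], [5,6]
  2-simplices (14): [0,1,2], [0,1,5], [0,2,6], [0,3,4], [0,3,6], [0,4,5], [1,2,4], [1,3,5], [1,3,6], [1,4,6], [2,3,4], [2,3,5], [2,5,6], [4,5,6]

Hence C_0 ≅ Z^7, C_1 ≅ Z^21, C_2 ≅ Z^14.

∂_1: C_1 → C_0 maps an edge to its endpoints' difference, ∂[p,q] = q − p.
This gives a 7×21 integer matrix of rank 6; reducing to Smith normal form yields diagonal entries (1,1,1,1,1,1).

The boundary map ∂_2: C_2 → C_1 sends each 2-simplex [p,q,r] to [q,r] − [p,r] + [p,q]. For instance
  ∂[1,4,6] = [4,6] − [1,6] + [1,4],
  ∂[4,5,6] = [5,6] − [4,6] + [4,5].
This gives a 21×14 integer matrix of rank 13; reducing to Smith normal form yields diagonal entries (1,1,1,1,1,1,1,1,1,1,1,1,1).

From H_k ≅ ker(∂_k) / im(∂_{k+1}) we obtain:

  H_0: rank C_0 − rank ∂_1 = 7 − 6 = 1, and the invariant factors of ∂_1 are all 1, so H_0 ≅ Z.
  H_1: rank ker ∂_1 − rank ∂_2 = (21 − 6) − 13 = 2, and the invariant factors of ∂_2 are all 1, so H_1 ≅ Z^2.
  H_2: rank ker ∂_2 − rank ∂_3 = (14 − 13) − 0 = 1, and there is no ∂_3, so H_2 ≅ Z.

As a check, the Euler characteristic is 7 − 21 + 14 = 0, which agrees with 1 − 2 + 1 = 0.
(K is a triangulation of the torus T^2.)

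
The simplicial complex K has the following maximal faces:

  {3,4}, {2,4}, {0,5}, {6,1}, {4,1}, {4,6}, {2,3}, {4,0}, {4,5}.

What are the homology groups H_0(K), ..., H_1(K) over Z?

H_0 = Z,  H_1 = Z^3.

Take the total order 0 < 1 < 2 < 3 < 4 < 5 < 6 on the vertex set. Then K (dimension 1) consists of the simplices:

  0-simplices (7): [0], [1], [2], [3], [4], [5], [6]
  1-simplices (9): [0,4], [0,5], [1,4], [1,6], [2,3], [2,4], [3,4], [4,5], [4,6]

so the chain groups are C_0 ≅ Z^7, C_1 ≅ Z^9.

Boundary ∂_1: C_1 → C_0 maps an edge to its endpoints' difference, ∂[p,q] = q − p.
The 7×9 boundary matrix has rank 6 and Smith normal form diag(1,1,1,1,1,1).

Computing H_k = (kernel of ∂_k) / (image of ∂_{k+1}):

  H_0: rank C_0 − rank ∂_1 = 7 − 6 = 1, and the invariant factors of ∂_1 are all 1, so H_0 = Z.
  H_1: rank ker ∂_1 − rank ∂_2 = (9 − 6) − 0 = 3, and there is no ∂_2, so H_1 = Z^3.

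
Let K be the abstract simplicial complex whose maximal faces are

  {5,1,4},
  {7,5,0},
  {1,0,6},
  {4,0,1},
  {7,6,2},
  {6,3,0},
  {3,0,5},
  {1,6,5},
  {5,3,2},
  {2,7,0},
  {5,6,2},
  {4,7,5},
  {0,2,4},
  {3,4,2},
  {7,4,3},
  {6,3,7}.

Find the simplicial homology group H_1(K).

We work with the vertex ordering 0 < 1 < 2 < 3 < 4 < 5 < 6 < 7. The simplices of K, each written with vertices in increasing order, are:

  0-simplices (8): [0], [1], [2], [3], [4], [5], [6], [7]
  1-simplices (24): (24 of them)
  2-simplices (16): [0,1,4], [0,1,6], [0,2,4], [0,2,7], [0,3,5], [0,3,6], [0,5,7], [1,4,5], [1,5,6], [2,3,4], [2,3,5], [2,5,6], [2,6,7], [3,4,7], [3,6,7], [4,5,7]

giving chain groups C_0 ≅ Z^8, C_1 ≅ Z^24, C_2 ≅ Z^16.

∂_1: C_1 → C_0 sends each edge [p,q] (with p < q) to q − p. For instance
  ∂[2,3] = [3] − [2].
As a 8×24 matrix over Z this has rank 7, with invariant factors (1,1,1,1,1,1,1).

Boundary ∂_2: C_2 → C_1 maps a triangle to the signed sum of its edges. For instance
  ∂[3,6,7] = [6,7] − [3,7] + [3,6],
  ∂[1,4,5] = [4,5] − [1,5] + [1,4].
The resulting 24×16 matrix has rank 15, and its Smith normal form has invariant factors (1,1,1,1,1,1,1,1,1,1,1,1,1,1,1).

Now H_k = ker ∂_k / im ∂_{k+1}, so:

  H_1: rank ker ∂_1 − rank ∂_2 = (24 − 7) − 15 = 2, and the invariant factors of ∂_2 are all 1, so H_1 = Z^2.

H_1 ≅ Z^2.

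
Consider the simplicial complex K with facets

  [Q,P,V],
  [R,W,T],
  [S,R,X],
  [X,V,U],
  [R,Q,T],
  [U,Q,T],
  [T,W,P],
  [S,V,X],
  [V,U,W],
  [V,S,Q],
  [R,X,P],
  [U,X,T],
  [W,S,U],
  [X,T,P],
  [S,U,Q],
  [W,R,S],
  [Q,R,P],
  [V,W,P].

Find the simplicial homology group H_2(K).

Take the total order P < Q < R < S < T < U < V < W < X on the vertex set. Then K (dimension 2) consists of the simplices:

  0-simplices (9): P, Q, R, S, T, U, V, W, X
  1-simplices (27): PQ, PR, PT, PV, PW, PX, QR, QS, QT, QU, QV, RS, RT, RW, RX, SU, SV, SW, SX, TU, TW, TX, UV, UW, UX, VW, VX
  2-simplices (18): PQR, PQV, PRX, PTW, PTX, PVW, QRT, QSU, QSV, QTU, RSW, RSX, RTW, SUW, SVX, TUX, UVW, UVX

giving chain groups C_0 ≅ Z^9, C_1 ≅ Z^27, C_2 ≅ Z^18.

∂_1: C_1 → C_0 is given by ∂[p,q] = [q] − [p]. For instance
  ∂PV = V − P.
The 9×27 boundary matrix has rank 8 and Smith normal form diag(1,1,1,1,1,1,1,1).

The boundary map ∂_2: C_2 → C_1 sends each 2-simplex [p,q,r] to [q,r] − [p,r] + [p,q]. For instance
  ∂QTU = TU − QU + QT,
  ∂SVX = VX − SX + SV.
The 27×18 boundary matrix has rank 18 and Smith normal form diag(1,1,1,1,1,1,1,1,1,1,1,1,1,1,1,1,1,2).

Reading off H_k = ker ∂_k / im ∂_{k+1}:

  H_2: rank ker ∂_2 − rank ∂_3 = (18 − 18) − 0 = 0, and there is no ∂_3, so H_2 ≅ 0.

(K is a triangulation of the Klein bottle.)

H_2 = 0.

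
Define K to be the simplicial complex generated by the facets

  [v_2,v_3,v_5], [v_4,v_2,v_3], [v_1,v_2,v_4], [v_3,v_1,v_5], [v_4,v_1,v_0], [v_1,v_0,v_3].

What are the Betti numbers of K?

b_0 = 1, b_1 = 1, b_2 = 0.

We work with the vertex ordering v_0 < v_1 < v_2 < v_3 < v_4 < v_5. The simplices of K, each written with vertices in increasing order, are:

  0-simplices (6): [v_0], [v_1], [v_2], [v_3], [v_4], [v_5]
  1-simplices (12): [v_0,v_1], [v_0,v_3], [v_0,v_4], [v_1,v_2], [v_1,v_3], [v_1,v_4], [v_1,v_5], [v_2,v_3], [v_2,v_4], [v_2,v_5], [v_3,v_4], [v_3,v_5]
  2-simplices (6): [v_0,v_1,v_3], [v_0,v_1,v_4], [v_1,v_2,v_4], [v_1,v_3,v_5], [v_2,v_3,v_4], [v_2,v_3,v_5]

so the chain groups are C_0 ≅ Z^6, C_1 ≅ Z^12, C_2 ≅ Z^6.

Boundary ∂_1: C_1 → C_0 is given by ∂[p,q] = [q] − [p]. For instance
  ∂[v_1,v_4] = [v_4] − [v_1].
The resulting 6×12 matrix has rank 5, and its Smith normal form has invariant factors (1,1,1,1,1).

Boundary ∂_2: C_2 → C_1 acts by ∂[p,q,r] = [q,r] − [p,r] + [p,q]. For instance
  ∂[v_0,v_1,v_4] = [v_1,v_4] − [v_0,v_4] + [v_0,v_1],
  ∂[v_2,v_3,v_4] = [v_3,v_4] − [v_2,v_4] + [v_2,v_3].
This gives a 12×6 integer matrix of rank 6; reducing to Smith normal form yields diagonal entries (1,1,1,1,1,1).

Reading off H_k = ker ∂_k / im ∂_{k+1}:

  H_0: rank C_0 − rank ∂_1 = 6 − 5 = 1, and the invariant factors of ∂_1 are all 1, so H_0 = Z.
  H_1: rank ker ∂_1 − rank ∂_2 = (12 − 5) − 6 = 1, and the invariant factors of ∂_2 are all 1, so H_1 = Z.
  H_2: rank ker ∂_2 − rank ∂_3 = (6 − 6) − 0 = 0, and there is no ∂_3, so H_2 = 0.

(K is a triangulation of the cylinder S^1 x I.)

Hence the Betti numbers are b_0 = 1, b_1 = 1, b_2 = 0.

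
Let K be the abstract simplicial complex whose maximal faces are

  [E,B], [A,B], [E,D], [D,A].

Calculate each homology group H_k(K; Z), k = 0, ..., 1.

H_0 ≅ Z,  H_1 ≅ Z.

Order the vertices as A < B < D < E. Listing each simplex with vertices in this order, K has dimension 1 with simplices:

  0-simplices (4): A, B, D, E
  1-simplices (4): AB, AD, BE, DE

so the chain groups are C_0 ≅ Z^4, C_1 ≅ Z^4.

∂_1: C_1 → C_0 sends each edge [p,q] (with p < q) to q − p. For instance
  ∂AD = D − A.
The resulting 4×4 matrix has rank 3, and its Smith normal form has invariant factors (1,1,1).

Computing H_k = (kernel of ∂_k) / (image of ∂_{k+1}):

  H_0: rank C_0 − rank ∂_1 = 4 − 3 = 1, and the invariant factors of ∂_1 are all 1, so H_0 = Z.
  H_1: rank ker ∂_1 − rank ∂_2 = (4 − 3) − 0 = 1, and there is no ∂_2, so H_1 = Z.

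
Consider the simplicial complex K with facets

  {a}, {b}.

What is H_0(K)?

H_0 ≅ Z^2.

K has 2 vertices.
rank ∂_0 = 0, rank ∂_1 = 0 ⇒ b_0 = 2 − 0 − 0 = 2. So H_0 = Z^2.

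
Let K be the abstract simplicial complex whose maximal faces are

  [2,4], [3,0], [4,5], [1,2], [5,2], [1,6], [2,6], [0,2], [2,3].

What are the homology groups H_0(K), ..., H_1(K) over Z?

H_0 = Z,  H_1 = Z^3.

K has 7 vertices, 9 edges.
rank ∂_0 = 0, rank ∂_1 = 6 ⇒ b_0 = 7 − 0 − 6 = 1; all invariant factors of ∂_1 are 1 so no torsion. So H_0 ≅ Z.
rank ∂_1 = 6, rank ∂_2 = 0 ⇒ b_1 = 9 − 6 − 0 = 3. So H_1 ≅ Z^3.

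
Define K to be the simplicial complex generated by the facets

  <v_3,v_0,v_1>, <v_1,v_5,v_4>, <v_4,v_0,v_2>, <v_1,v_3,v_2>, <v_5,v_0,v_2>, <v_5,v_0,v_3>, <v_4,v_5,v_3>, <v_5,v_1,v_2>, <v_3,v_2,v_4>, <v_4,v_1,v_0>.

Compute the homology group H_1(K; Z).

We work with the vertex ordering v_0 < v_1 < v_2 < v_3 < v_4 < v_5. The simplices of K, each written with vertices in increasing order, are:

  0-simplices (6): [v_0], [v_1], [v_2], [v_3], [v_4], [v_5]
  1-simplices (15): (15 of them)
  2-simplices (10): [v_0,v_1,v_3], [v_0,v_1,v_4], [v_0,v_2,v_4], [v_0,v_2,v_5], [v_0,v_3,v_5], [v_1,v_2,v_3], [v_1,v_2,v_5], [v_1,v_4,v_5], [v_2,v_3,v_4], [v_3,v_4,v_5]

giving chain groups C_0 ≅ Z^6, C_1 ≅ Z^15, C_2 ≅ Z^10.

∂_1: C_1 → C_0 is given by ∂[p,q] = [q] − [p]. For instance
  ∂[v_1,v_2] = [v_2] − [v_1].
The 6×15 boundary matrix has rank 5 and Smith normal form diag(1,1,1,1,1).

∂_2: C_2 → C_1 maps a triangle to the signed sum of its edges. For instance
  ∂[v_0,v_1,v_4] = [v_1,v_4] − [v_0,v_4] + [v_0,v_1],
  ∂[v_0,v_2,v_4] = [v_2,v_4] − [v_0,v_4] + [v_0,v_2].
As a 15×10 matrix over Z this has rank 10, with invariant factors (1,1,1,1,1,1,1,1,1,2).

Computing H_k = (kernel of ∂_k) / (image of ∂_{k+1}):

  H_1: rank ker ∂_1 − rank ∂_2 = (15 − 5) − 10 = 0, and ∂_2 has invariant factor 2 > 1, so H_1 = Z/2.

H_1 = Z/2.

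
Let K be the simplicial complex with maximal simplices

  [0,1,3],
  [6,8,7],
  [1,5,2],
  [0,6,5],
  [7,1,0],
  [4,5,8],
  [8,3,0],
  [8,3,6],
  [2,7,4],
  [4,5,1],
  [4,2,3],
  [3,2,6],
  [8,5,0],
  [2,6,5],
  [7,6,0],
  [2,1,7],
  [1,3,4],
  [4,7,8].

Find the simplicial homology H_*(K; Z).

K has 9 vertices, 27 edges, 18 triangles.
rank ∂_0 = 0, rank ∂_1 = 8 ⇒ b_0 = 9 − 0 − 8 = 1; all invariant factors of ∂_1 are 1 so no torsion. So H_0 ≅ Z.
rank ∂_1 = 8, rank ∂_2 = 18 ⇒ b_1 = 27 − 8 − 18 = 1; ∂_2 has invariant factor(s) [2] giving torsion. So H_1 ≅ Z ⊕ Z/2Z.
rank ∂_2 = 18, rank ∂_3 = 0 ⇒ b_2 = 18 − 18 − 0 = 0. So H_2 ≅ 0.

H_0 ≅ Z,  H_1 ≅ Z ⊕ Z/2Z,  H_2 = 0.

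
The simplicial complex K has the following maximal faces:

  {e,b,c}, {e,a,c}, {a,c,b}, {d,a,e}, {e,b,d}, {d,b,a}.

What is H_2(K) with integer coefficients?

We work with the vertex ordering a < b < c < d < e. The simplices of K, each written with vertices in increasing order, are:

  0-simplices (5): a, b, c, d, e
  1-simplices (9): ab, ac, ad, ae, bc, bd, be, ce, de
  2-simplices (6): abc, abd, ace, ade, bce, bde

giving chain groups C_0 ≅ Z^5, C_1 ≅ Z^9, C_2 ≅ Z^6.

The boundary map ∂_1: C_1 → C_0 sends each edge [p,q] (with p < q) to q − p. For instance
  ∂be = e − b.
The 5×9 boundary matrix has rank 4 and Smith normal form diag(1,1,1,1).

∂_2: C_2 → C_1 maps a triangle to the signed sum of its edges. For instance
  ∂bce = ce − be + bc,
  ∂ace = ce − ae + ac.
This gives a 9×6 integer matrix of rank 5; reducing to Smith normal form yields diagonal entries (1,1,1,1,1).

From H_k ≅ ker(∂_k) / im(∂_{k+1}) we obtain:

  H_2: rank ker ∂_2 − rank ∂_3 = (6 − 5) − 0 = 1, and there is no ∂_3, so H_2 ≅ Z.

H_2 = Z.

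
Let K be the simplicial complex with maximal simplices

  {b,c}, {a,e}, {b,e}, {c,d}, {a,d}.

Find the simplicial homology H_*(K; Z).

Order the vertices as a < b < c < d < e. Listing each simplex with vertices in this order, K has dimension 1 with simplices:

  0-simplices (5): a, b, c, d, e
  1-simplices (5): ad, ae, bc, be, cd

Hence C_0 ≅ Z^5, C_1 ≅ Z^5.

Boundary ∂_1: C_1 → C_0 is given by ∂[p,q] = [q] − [p]. For instance
  ∂ad = d − a.
As a 5×5 matrix over Z this has rank 4, with invariant factors (1,1,1,1).

Now H_k = ker ∂_k / im ∂_{k+1}, so:

  H_0: rank C_0 − rank ∂_1 = 5 − 4 = 1, and the invariant factors of ∂_1 are all 1, so H_0 ≅ Z.
  H_1: rank ker ∂_1 − rank ∂_2 = (5 − 4) − 0 = 1, and there is no ∂_2, so H_1 ≅ Z.

(K is a triangulation of the circle S^1.)

H_0 ≅ Z,  H_1 ≅ Z.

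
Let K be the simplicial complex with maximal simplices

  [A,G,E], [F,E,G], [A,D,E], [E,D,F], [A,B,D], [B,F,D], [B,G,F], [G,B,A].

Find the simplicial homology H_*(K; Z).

H_0 ≅ Z,  H_1 = 0,  H_2 ≅ Z.

K has 6 vertices, 12 edges, 8 triangles.
rank ∂_0 = 0, rank ∂_1 = 5 ⇒ b_0 = 6 − 0 − 5 = 1; all invariant factors of ∂_1 are 1 so no torsion. So H_0 ≅ Z.
rank ∂_1 = 5, rank ∂_2 = 7 ⇒ b_1 = 12 − 5 − 7 = 0; all invariant factors of ∂_2 are 1 so no torsion. So H_1 ≅ 0.
rank ∂_2 = 7, rank ∂_3 = 0 ⇒ b_2 = 8 − 7 − 0 = 1. So H_2 ≅ Z.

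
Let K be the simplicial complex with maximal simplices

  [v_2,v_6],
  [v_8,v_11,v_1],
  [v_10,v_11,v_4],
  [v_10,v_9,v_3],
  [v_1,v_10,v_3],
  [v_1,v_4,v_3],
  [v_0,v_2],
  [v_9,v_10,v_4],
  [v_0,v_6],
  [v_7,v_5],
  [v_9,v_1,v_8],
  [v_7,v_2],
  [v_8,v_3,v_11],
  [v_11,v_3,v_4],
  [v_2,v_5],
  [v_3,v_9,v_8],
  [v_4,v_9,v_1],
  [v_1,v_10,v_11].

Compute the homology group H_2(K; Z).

Order the vertices as v_0 < v_1 < v_2 < v_3 < v_4 < v_5 < v_6 < v_7 < v_8 < v_9 < v_10 < v_11. Listing each simplex with vertices in this order, K has dimension 2 with simplices:

  0-simplices (12): [v_0], [v_1], [v_2], [v_3], [v_4], [v_5], [v_6], [v_7], [v_8], [v_9], [v_10], [v_11]
  1-simplices (24): (24 of them)
  2-simplices (12): (12 of them)

Hence C_0 ≅ Z^12, C_1 ≅ Z^24, C_2 ≅ Z^12.

The boundary map ∂_1: C_1 → C_0 maps an edge to its endpoints' difference, ∂[p,q] = q − p. For instance
  ∂[v_9,v_10] = [v_10] − [v_9].
As a 12×24 matrix over Z this has rank 10, with invariant factors (1,1,1,1,1,1,1,1,1,1).

∂_2: C_2 → C_1 sends each 2-simplex [p,q,r] to [q,r] − [p,r] + [p,q]. For instance
  ∂[v_1,v_4,v_9] = [v_4,v_9] − [v_1,v_9] + [v_1,v_4],
  ∂[v_3,v_4,v_11] = [v_4,v_11] − [v_3,v_11] + [v_3,v_4].
The 24×12 boundary matrix has rank 12 and Smith normal form diag(1,1,1,1,1,1,1,1,1,1,1,2).

Computing H_k = (kernel of ∂_k) / (image of ∂_{k+1}):

  H_2: rank ker ∂_2 − rank ∂_3 = (12 − 12) − 0 = 0, and there is no ∂_3, so H_2 = 0.

H_2 = 0.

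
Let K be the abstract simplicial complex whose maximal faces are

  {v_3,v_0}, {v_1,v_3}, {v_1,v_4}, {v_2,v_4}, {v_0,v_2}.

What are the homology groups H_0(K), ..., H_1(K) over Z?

Fix the vertex order v_0 < v_1 < v_2 < v_3 < v_4 and write every simplex with vertices in increasing order. Then dim K = 1 and the simplices of K are:

  0-simplices (5): [v_0], [v_1], [v_2], [v_3], [v_4]
  1-simplices (5): [v_0,v_2], [v_0,v_3], [v_1,v_3], [v_1,v_4], [v_2,v_4]

so the chain groups are C_0 ≅ Z^5, C_1 ≅ Z^5.

Boundary ∂_1: C_1 → C_0 maps an edge to its endpoints' difference, ∂[p,q] = q − p. For instance
  ∂[v_1,v_3] = [v_3] − [v_1].
The resulting 5×5 matrix has rank 4, and its Smith normal form has invariant factors (1,1,1,1).

Now H_k = ker ∂_k / im ∂_{k+1}, so:

  H_0: rank C_0 − rank ∂_1 = 5 − 4 = 1, and the invariant factors of ∂_1 are all 1, so H_0 = Z.
  H_1: rank ker ∂_1 − rank ∂_2 = (5 − 4) − 0 = 1, and there is no ∂_2, so H_1 = Z.

As a check, the Euler characteristic is 5 − 5 = 0, which agrees with 1 − 1 = 0.

H_0 ≅ Z,  H_1 ≅ Z.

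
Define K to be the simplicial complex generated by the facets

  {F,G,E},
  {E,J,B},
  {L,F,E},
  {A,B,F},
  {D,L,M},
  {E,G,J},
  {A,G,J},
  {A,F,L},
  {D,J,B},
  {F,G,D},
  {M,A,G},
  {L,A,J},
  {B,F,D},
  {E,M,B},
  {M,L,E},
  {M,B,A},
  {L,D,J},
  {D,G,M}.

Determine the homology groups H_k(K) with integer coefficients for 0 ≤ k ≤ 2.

H_0 = Z,  H_1 = Z^2,  H_2 = Z.

K has 9 vertices, 27 edges, 18 triangles.
rank ∂_0 = 0, rank ∂_1 = 8 ⇒ b_0 = 9 − 0 − 8 = 1; all invariant factors of ∂_1 are 1 so no torsion. So H_0 ≅ Z.
rank ∂_1 = 8, rank ∂_2 = 17 ⇒ b_1 = 27 − 8 − 17 = 2; all invariant factors of ∂_2 are 1 so no torsion. So H_1 ≅ Z^2.
rank ∂_2 = 17, rank ∂_3 = 0 ⇒ b_2 = 18 − 17 − 0 = 1. So H_2 ≅ Z.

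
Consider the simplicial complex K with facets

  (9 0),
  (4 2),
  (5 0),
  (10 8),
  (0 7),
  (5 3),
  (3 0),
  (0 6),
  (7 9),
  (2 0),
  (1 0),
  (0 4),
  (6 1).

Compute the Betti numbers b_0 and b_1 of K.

K has 11 vertices, 13 edges.
rank ∂_0 = 0, rank ∂_1 = 9 ⇒ b_0 = 11 − 0 − 9 = 2; all invariant factors of ∂_1 are 1 so no torsion. So H_0 = Z^2.
rank ∂_1 = 9, rank ∂_2 = 0 ⇒ b_1 = 13 − 9 − 0 = 4. So H_1 = Z^4.

b_0 = 2, b_1 = 4.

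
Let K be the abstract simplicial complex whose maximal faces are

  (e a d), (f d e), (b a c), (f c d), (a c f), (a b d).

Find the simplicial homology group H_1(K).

H_1 ≅ Z.

Order the vertices as a < b < c < d < e < f. Listing each simplex with vertices in this order, K has dimension 2 with simplices:

  0-simplices (6): a, b, c, d, e, f
  1-simplices (12): ab, ac, ad, ae, af, bc, bd, cd, cf, de, df, ef
  2-simplices (6): abc, abd, acf, ade, cdf, def

Hence C_0 ≅ Z^6, C_1 ≅ Z^12, C_2 ≅ Z^6.

Boundary ∂_1: C_1 → C_0 maps an edge to its endpoints' difference, ∂[p,q] = q − p. For instance
  ∂ad = d − a.
As a 6×12 matrix over Z this has rank 5, with invariant factors (1,1,1,1,1).

The boundary map ∂_2: C_2 → C_1 maps a triangle to the signed sum of its edges. For instance
  ∂abd = bd − ad + ab,
  ∂abc = bc − ac + ab.
The resulting 12×6 matrix has rank 6, and its Smith normal form has invariant factors (1,1,1,1,1,1).

Now H_k = ker ∂_k / im ∂_{k+1}, so:

  H_1: rank ker ∂_1 − rank ∂_2 = (12 − 5) − 6 = 1, and the invariant factors of ∂_2 are all 1, so H_1 = Z.

(K is a triangulation of the cylinder S^1 x I.)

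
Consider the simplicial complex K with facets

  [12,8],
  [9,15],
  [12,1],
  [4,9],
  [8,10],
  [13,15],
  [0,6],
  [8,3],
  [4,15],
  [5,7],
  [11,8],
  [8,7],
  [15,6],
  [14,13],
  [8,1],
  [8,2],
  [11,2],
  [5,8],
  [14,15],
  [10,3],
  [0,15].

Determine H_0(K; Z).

H_0 ≅ Z^2.

K has 16 vertices, 21 edges.
rank ∂_0 = 0, rank ∂_1 = 14 ⇒ b_0 = 16 − 0 − 14 = 2; all invariant factors of ∂_1 are 1 so no torsion. So H_0 = Z^2.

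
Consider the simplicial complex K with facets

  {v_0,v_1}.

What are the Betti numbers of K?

b_0 = 1, b_1 = 0.

Take the total order v_0 < v_1 on the vertex set. Then K (dimension 1) consists of the simplices:

  0-simplices (2): [v_0], [v_1]
  1-simplices (1): [v_0,v_1]

Hence C_0 ≅ Z^2, C_1 ≅ Z^1.

Boundary ∂_1: C_1 → C_0 maps an edge to its endpoints' difference, ∂[p,q] = q − p. For instance
  ∂[v_0,v_1] = [v_1] − [v_0].
As a 2×1 matrix over Z this has rank 1, with invariant factors (1).

Computing H_k = (kernel of ∂_k) / (image of ∂_{k+1}):

  H_0: rank C_0 − rank ∂_1 = 2 − 1 = 1, and the invariant factors of ∂_1 are all 1, so H_0 = Z.
  H_1: rank ker ∂_1 − rank ∂_2 = (1 − 1) − 0 = 0, and there is no ∂_2, so H_1 = 0.

Hence the Betti numbers are b_0 = 1, b_1 = 0.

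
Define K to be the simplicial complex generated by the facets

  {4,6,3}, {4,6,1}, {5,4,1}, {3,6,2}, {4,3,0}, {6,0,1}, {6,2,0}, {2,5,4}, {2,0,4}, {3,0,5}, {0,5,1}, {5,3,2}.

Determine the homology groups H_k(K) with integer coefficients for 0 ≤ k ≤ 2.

H_0 = Z,  H_1 = Z_2,  H_2 = 0.

We work with the vertex ordering 0 < 1 < 2 < 3 < 4 < 5 < 6. The simplices of K, each written with vertices in increasing order, are:

  0-simplices (7): [0], [1], [2], [3], [4], [5], [6]
  1-simplices (18): [0,1], [0,2], [0,3], [0,4], [0,5], [0,6], [1,4], [1,5], [1,6], [2,3], [2,4], [2,5], [2,6], [3,4], [3,5], [3,6], [4,5], [4,6]
  2-simplices (12): [0,1,5], [0,1,6], [0,2,4], [0,2,6], [0,3,4], [0,3,5], [1,4,5], [1,4,6], [2,3,5], [2,3,6], [2,4,5], [3,4,6]

so the chain groups are C_0 ≅ Z^7, C_1 ≅ Z^18, C_2 ≅ Z^12.

The boundary map ∂_1: C_1 → C_0 is given by ∂[p,q] = [q] − [p]. For instance
  ∂[1,5] = [5] − [1].
This gives a 7×18 integer matrix of rank 6; reducing to Smith normal form yields diagonal entries (1,1,1,1,1,1).

Boundary ∂_2: C_2 → C_1 acts by ∂[p,q,r] = [q,r] − [p,r] + [p,q]. For instance
  ∂[0,1,6] = [1,6] − [0,6] + [0,1],
  ∂[1,4,5] = [4,5] − [1,5] + [1,4].
The resulting 18×12 matrix has rank 12, and its Smith normal form has invariant factors (1,1,1,1,1,1,1,1,1,1,1,2).

Reading off H_k = ker ∂_k / im ∂_{k+1}:

  H_0: rank C_0 − rank ∂_1 = 7 − 6 = 1, and the invariant factors of ∂_1 are all 1, so H_0 = Z.
  H_1: rank ker ∂_1 − rank ∂_2 = (18 − 6) − 12 = 0, and ∂_2 has invariant factor 2 > 1, so H_1 = Z_2.
  H_2: rank ker ∂_2 − rank ∂_3 = (12 − 12) − 0 = 0, and there is no ∂_3, so H_2 = 0.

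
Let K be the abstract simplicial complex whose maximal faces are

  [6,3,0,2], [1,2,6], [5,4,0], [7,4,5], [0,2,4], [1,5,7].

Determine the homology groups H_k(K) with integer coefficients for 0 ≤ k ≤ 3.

We work with the vertex ordering 0 < 1 < 2 < 3 < 4 < 5 < 6 < 7. The simplices of K, each written with vertices in increasing order, are:

  0-simplices (8): [0], [1], [2], [3], [4], [5], [6], [7]
  1-simplices (16): [0,2], [0,3], [0,4], [0,5], [0,6], [1,2], [1,5], [1,6], [1,7], [2,3], [2,4], [2,6], [3,6], [4,5], [4,7], [5,7]
  2-simplices (9): [0,2,3], [0,2,4], [0,2,6], [0,3,6], [0,4,5], [1,2,6], [1,5,7], [2,3,6], [4,5,7]
  3-simplices (1): [0,2,3,6]

Hence C_0 ≅ Z^8, C_1 ≅ Z^16, C_2 ≅ Z^9, C_3 ≅ Z^1.

∂_1: C_1 → C_0 is given by ∂[p,q] = [q] − [p]. For instance
  ∂[2,4] = [4] − [2].
This gives a 8×16 integer matrix of rank 7; reducing to Smith normal form yields diagonal entries (1,1,1,1,1,1,1).

∂_2: C_2 → C_1 acts by ∂[p,q,r] = [q,r] − [p,r] + [p,q]. For instance
  ∂[1,5,7] = [5,7] − [1,7] + [1,5],
  ∂[0,2,3] = [2,3] − [0,3] + [0,2].
As a 16×9 matrix over Z this has rank 8, with invariant factors (1,1,1,1,1,1,1,1).

Boundary ∂_3: C_3 → C_2 sends each 3-simplex σ to the alternating sum Σ_i (−1)^i (σ with its i-th vertex removed). For instance
  ∂[0,2,3,6] = [2,3,6] − [0,3,6] + [0,2,6] − [0,2,3].
The 9×1 boundary matrix has rank 1 and Smith normal form diag(1).

From H_k ≅ ker(∂_k) / im(∂_{k+1}) we obtain:

  H_0: rank C_0 − rank ∂_1 = 8 − 7 = 1, and the invariant factors of ∂_1 are all 1, so H_0 = Z.
  H_1: rank ker ∂_1 − rank ∂_2 = (16 − 7) − 8 = 1, and the invariant factors of ∂_2 are all 1, so H_1 = Z.
  H_2: rank ker ∂_2 − rank ∂_3 = (9 − 8) − 1 = 0, and the invariant factors of ∂_3 are all 1, so H_2 = 0.
  H_3: rank ker ∂_3 − rank ∂_4 = (1 − 1) − 0 = 0, and there is no ∂_4, so H_3 = 0.

As a check, the Euler characteristic is 8 − 16 + 9 − 1 = 0, which agrees with 1 − 1 + 0 − 0 = 0.

H_0 = Z,  H_1 = Z,  H_2 = 0,  H_3 = 0.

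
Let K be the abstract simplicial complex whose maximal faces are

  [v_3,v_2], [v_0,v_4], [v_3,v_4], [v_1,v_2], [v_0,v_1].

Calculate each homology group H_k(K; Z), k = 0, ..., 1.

H_0 ≅ Z,  H_1 ≅ Z.

Order the vertices as v_0 < v_1 < v_2 < v_3 < v_4. Listing each simplex with vertices in this order, K has dimension 1 with simplices:

  0-simplices (5): [v_0], [v_1], [v_2], [v_3], [v_4]
  1-simplices (5): [v_0,v_1], [v_0,v_4], [v_1,v_2], [v_2,v_3], [v_3,v_4]

Hence C_0 ≅ Z^5, C_1 ≅ Z^5.

∂_1: C_1 → C_0 maps an edge to its endpoints' difference, ∂[p,q] = q − p.
The resulting 5×5 matrix has rank 4, and its Smith normal form has invariant factors (1,1,1,1).

Now H_k = ker ∂_k / im ∂_{k+1}, so:

  H_0: rank C_0 − rank ∂_1 = 5 − 4 = 1, and the invariant factors of ∂_1 are all 1, so H_0 = Z.
  H_1: rank ker ∂_1 − rank ∂_2 = (5 − 4) − 0 = 1, and there is no ∂_2, so H_1 = Z.

As a check, the Euler characteristic is 5 − 5 = 0, which agrees with 1 − 1 = 0.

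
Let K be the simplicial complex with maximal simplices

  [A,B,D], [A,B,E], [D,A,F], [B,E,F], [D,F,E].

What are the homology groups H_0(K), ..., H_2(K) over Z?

Take the total order A < B < D < E < F on the vertex set. Then K (dimension 2) consists of the simplices:

  0-simplices (5): A, B, D, E, F
  1-simplices (10): AB, AD, AE, AF, BD, BE, BF, DE, DF, EF
  2-simplices (5): ABD, ABE, ADF, BEF, DEF

giving chain groups C_0 ≅ Z^5, C_1 ≅ Z^10, C_2 ≅ Z^5.

Boundary ∂_1: C_1 → C_0 is given by ∂[p,q] = [q] − [p].
As a 5×10 matrix over Z this has rank 4, with invariant factors (1,1,1,1).

The boundary map ∂_2: C_2 → C_1 acts by ∂[p,q,r] = [q,r] − [p,r] + [p,q]. For instance
  ∂BEF = EF − BF + BE,
  ∂DEF = EF − DF + DE.
As a 10×5 matrix over Z this has rank 5, with invariant factors (1,1,1,1,1).

Now H_k = ker ∂_k / im ∂_{k+1}, so:

  H_0: rank C_0 − rank ∂_1 = 5 − 4 = 1, and the invariant factors of ∂_1 are all 1, so H_0 ≅ Z.
  H_1: rank ker ∂_1 − rank ∂_2 = (10 − 4) − 5 = 1, and the invariant factors of ∂_2 are all 1, so H_1 ≅ Z.
  H_2: rank ker ∂_2 − rank ∂_3 = (5 − 5) − 0 = 0, and there is no ∂_3, so H_2 ≅ 0.

As a check, the Euler characteristic is 5 − 10 + 5 = 0, which agrees with 1 − 1 + 0 = 0.
(K is a triangulation of the Möbius band.)

H_0 = Z,  H_1 = Z,  H_2 = 0.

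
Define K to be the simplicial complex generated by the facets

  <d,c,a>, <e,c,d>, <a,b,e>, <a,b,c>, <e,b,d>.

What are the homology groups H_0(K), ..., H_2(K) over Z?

We work with the vertex ordering a < b < c < d < e. The simplices of K, each written with vertices in increasing order, are:

  0-simplices (5): a, b, c, d, e
  1-simplices (10): ab, ac, ad, ae, bc, bd, be, cd, ce, de
  2-simplices (5): abc, abe, acd, bde, cde

so the chain groups are C_0 ≅ Z^5, C_1 ≅ Z^10, C_2 ≅ Z^5.

Boundary ∂_1: C_1 → C_0 sends each edge [p,q] (with p < q) to q − p. For instance
  ∂cd = d − c.
This gives a 5×10 integer matrix of rank 4; reducing to Smith normal form yields diagonal entries (1,1,1,1).

The boundary map ∂_2: C_2 → C_1 acts by ∂[p,q,r] = [q,r] − [p,r] + [p,q]. For instance
  ∂bde = de − be + bd,
  ∂acd = cd − ad + ac.
This gives a 10×5 integer matrix of rank 5; reducing to Smith normal form yields diagonal entries (1,1,1,1,1).

Now H_k = ker ∂_k / im ∂_{k+1}, so:

  H_0: rank C_0 − rank ∂_1 = 5 − 4 = 1, and the invariant factors of ∂_1 are all 1, so H_0 = Z.
  H_1: rank ker ∂_1 − rank ∂_2 = (10 − 4) − 5 = 1, and the invariant factors of ∂_2 are all 1, so H_1 = Z.
  H_2: rank ker ∂_2 − rank ∂_3 = (5 − 5) − 0 = 0, and there is no ∂_3, so H_2 = 0.

(K is a triangulation of the Möbius band.)

H_0 ≅ Z,  H_1 ≅ Z,  H_2 = 0.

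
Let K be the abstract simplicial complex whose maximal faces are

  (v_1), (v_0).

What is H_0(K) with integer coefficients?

H_0 ≅ Z^2.

K has 2 vertices.
rank ∂_0 = 0, rank ∂_1 = 0 ⇒ b_0 = 2 − 0 − 0 = 2. So H_0 ≅ Z^2.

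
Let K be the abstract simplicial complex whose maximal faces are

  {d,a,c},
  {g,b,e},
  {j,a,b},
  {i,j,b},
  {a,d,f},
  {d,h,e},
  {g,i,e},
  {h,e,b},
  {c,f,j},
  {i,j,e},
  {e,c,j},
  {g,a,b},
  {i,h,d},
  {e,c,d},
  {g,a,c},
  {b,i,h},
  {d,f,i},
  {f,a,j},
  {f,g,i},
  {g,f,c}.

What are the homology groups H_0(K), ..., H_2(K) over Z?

H_0 = Z,  H_1 = Z × Z/2,  H_2 = 0.

K has 10 vertices, 30 edges, 20 triangles.
rank ∂_0 = 0, rank ∂_1 = 9 ⇒ b_0 = 10 − 0 − 9 = 1; all invariant factors of ∂_1 are 1 so no torsion. So H_0 = Z.
rank ∂_1 = 9, rank ∂_2 = 20 ⇒ b_1 = 30 − 9 − 20 = 1; ∂_2 has invariant factor(s) [2] giving torsion. So H_1 = Z × Z/2.
rank ∂_2 = 20, rank ∂_3 = 0 ⇒ b_2 = 20 − 20 − 0 = 0. So H_2 = 0.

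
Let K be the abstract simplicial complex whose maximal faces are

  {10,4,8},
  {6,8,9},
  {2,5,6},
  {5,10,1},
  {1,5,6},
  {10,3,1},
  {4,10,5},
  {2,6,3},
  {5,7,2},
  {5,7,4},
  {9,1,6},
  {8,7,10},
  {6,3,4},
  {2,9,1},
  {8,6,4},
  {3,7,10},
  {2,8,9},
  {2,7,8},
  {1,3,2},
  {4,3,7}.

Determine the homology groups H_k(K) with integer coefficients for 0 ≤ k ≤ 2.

We work with the vertex ordering 1 < 2 < 3 < 4 < 5 < 6 < 7 < 8 < 9 < 10. The simplices of K, each written with vertices in increasing order, are:

  0-simplices (10): [1], [2], [3], [4], [5], [6], [7], [8], [9], [10]
  1-simplices (30): (30 of them)
  2-simplices (20): (20 of them)

Hence C_0 ≅ Z^10, C_1 ≅ Z^30, C_2 ≅ Z^20.

The boundary map ∂_1: C_1 → C_0 maps an edge to its endpoints' difference, ∂[p,q] = q − p. For instance
  ∂[4,5] = [5] − [4].
The resulting 10×30 matrix has rank 9, and its Smith normal form has invariant factors (1,1,1,1,1,1,1,1,1).

∂_2: C_2 → C_1 maps a triangle to the signed sum of its edges. For instance
  ∂[1,5,10] = [5,10] − [1,10] + [1,5],
  ∂[1,2,3] = [2,3] − [1,3] + [1,2].
As a 30×20 matrix over Z this has rank 20, with invariant factors (1,1,1,1,1,1,1,1,1,1,1,1,1,1,1,1,1,1,1,2).

Computing H_k = (kernel of ∂_k) / (image of ∂_{k+1}):

  H_0: rank C_0 − rank ∂_1 = 10 − 9 = 1, and the invariant factors of ∂_1 are all 1, so H_0 ≅ Z.
  H_1: rank ker ∂_1 − rank ∂_2 = (30 − 9) − 20 = 1, and ∂_2 has invariant factor 2 > 1, so H_1 ≅ Z ⊕ Z/2.
  H_2: rank ker ∂_2 − rank ∂_3 = (20 − 20) − 0 = 0, and there is no ∂_3, so H_2 ≅ 0.

As a check, the Euler characteristic is 10 − 30 + 20 = 0, which agrees with 1 − 1 + 0 = 0.

H_0 ≅ Z,  H_1 ≅ Z ⊕ Z/2,  H_2 = 0.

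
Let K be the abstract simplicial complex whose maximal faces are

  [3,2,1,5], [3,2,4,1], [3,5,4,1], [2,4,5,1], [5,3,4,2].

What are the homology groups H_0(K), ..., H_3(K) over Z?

Take the total order 1 < 2 < 3 < 4 < 5 on the vertex set. Then K (dimension 3) consists of the simplices:

  0-simplices (5): [1], [2], [3], [4], [5]
  1-simplices (10): [1,2], [1,3], [1,4], [1,5], [2,3], [2,4], [2,5], [3,4], [3,5], [4,5]
  2-simplices (10): [1,2,3], [1,2,4], [1,2,5], [1,3,4], [1,3,5], [1,4,5], [2,3,4], [2,3,5], [2,4,5], [3,4,5]
  3-simplices (5): [1,2,3,4], [1,2,3,5], [1,2,4,5], [1,3,4,5], [2,3,4,5]

giving chain groups C_0 ≅ Z^5, C_1 ≅ Z^10, C_2 ≅ Z^10, C_3 ≅ Z^5.

The boundary map ∂_1: C_1 → C_0 is given by ∂[p,q] = [q] − [p].
As a 5×10 matrix over Z this has rank 4, with invariant factors (1,1,1,1).

The boundary map ∂_2: C_2 → C_1 sends each 2-simplex [p,q,r] to [q,r] − [p,r] + [p,q]. For instance
  ∂[2,4,5] = [4,5] − [2,5] + [2,4],
  ∂[1,4,5] = [4,5] − [1,5] + [1,4].
The resulting 10×10 matrix has rank 6, and its Smith normal form has invariant factors (1,1,1,1,1,1).

The boundary map ∂_3: C_3 → C_2 sends each 3-simplex σ to the alternating sum Σ_i (−1)^i (σ with its i-th vertex removed). For instance
  ∂[2,3,4,5] = [3,4,5] − [2,4,5] + [2,3,5] − [2,3,4],
  ∂[1,3,4,5] = [3,4,5] − [1,4,5] + [1,3,5] − [1,3,4].
As a 10×5 matrix over Z this has rank 4, with invariant factors (1,1,1,1).

Now H_k = ker ∂_k / im ∂_{k+1}, so:

  H_0: rank C_0 − rank ∂_1 = 5 − 4 = 1, and the invariant factors of ∂_1 are all 1, so H_0 ≅ Z.
  H_1: rank ker ∂_1 − rank ∂_2 = (10 − 4) − 6 = 0, and the invariant factors of ∂_2 are all 1, so H_1 ≅ 0.
  H_2: rank ker ∂_2 − rank ∂_3 = (10 − 6) − 4 = 0, and the invariant factors of ∂_3 are all 1, so H_2 ≅ 0.
  H_3: rank ker ∂_3 − rank ∂_4 = (5 − 4) − 0 = 1, and there is no ∂_4, so H_3 ≅ Z.

H_0 = Z,  H_1 = 0,  H_2 = 0,  H_3 = Z.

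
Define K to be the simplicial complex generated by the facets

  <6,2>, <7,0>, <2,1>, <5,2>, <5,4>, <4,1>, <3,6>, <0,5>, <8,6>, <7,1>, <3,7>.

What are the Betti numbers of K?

b_0 = 1, b_1 = 3.

K has 9 vertices, 11 edges.
rank ∂_0 = 0, rank ∂_1 = 8 ⇒ b_0 = 9 − 0 − 8 = 1; all invariant factors of ∂_1 are 1 so no torsion. So H_0 ≅ Z.
rank ∂_1 = 8, rank ∂_2 = 0 ⇒ b_1 = 11 − 8 − 0 = 3. So H_1 ≅ Z^3.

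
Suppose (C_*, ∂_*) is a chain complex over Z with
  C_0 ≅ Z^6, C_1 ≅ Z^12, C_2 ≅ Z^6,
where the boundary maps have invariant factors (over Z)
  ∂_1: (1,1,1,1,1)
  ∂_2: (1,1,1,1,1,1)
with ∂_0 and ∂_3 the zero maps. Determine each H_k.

H_0: b_0 = 6 − 0 − 5 = 1; torsion from ∂_1 factors > 1: none. So H_0 ≅ Z.
H_1: b_1 = 12 − 5 − 6 = 1; torsion from ∂_2 factors > 1: none. So H_1 ≅ Z.
H_2: b_2 = 6 − 6 − 0 = 0; torsion from ∂_3 factors > 1: none. So H_2 ≅ 0.

H_0 ≅ Z,  H_1 ≅ Z,  H_2 = 0.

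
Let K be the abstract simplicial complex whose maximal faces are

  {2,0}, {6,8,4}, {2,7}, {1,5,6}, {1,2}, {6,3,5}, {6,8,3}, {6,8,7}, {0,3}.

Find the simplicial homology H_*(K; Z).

H_0 = Z,  H_1 = Z^2,  H_2 = 0.

Fix the vertex order 0 < 1 < 2 < 3 < 4 < 5 < 6 < 7 < 8 and write every simplex with vertices in increasing order. Then dim K = 2 and the simplices of K are:

  0-simplices (9): [0], [1], [2], [3], [4], [5], [6], [7], [8]
  1-simplices (15): [0,2], [0,3], [1,2], [1,5], [1,6], [2,7], [3,5], [3,6], [3,8], [4,6], [4,8], [5,6], [6,7], [6,8], [7,8]
  2-simplices (5): [1,5,6], [3,5,6], [3,6,8], [4,6,8], [6,7,8]

giving chain groups C_0 ≅ Z^9, C_1 ≅ Z^15, C_2 ≅ Z^5.

∂_1: C_1 → C_0 is given by ∂[p,q] = [q] − [p]. For instance
  ∂[3,5] = [5] − [3].
The resulting 9×15 matrix has rank 8, and its Smith normal form has invariant factors (1,1,1,1,1,1,1,1).

Boundary ∂_2: C_2 → C_1 sends each 2-simplex [p,q,r] to [q,r] − [p,r] + [p,q]. For instance
  ∂[6,7,8] = [7,8] − [6,8] + [6,7],
  ∂[3,5,6] = [5,6] − [3,6] + [3,5].
The 15×5 boundary matrix has rank 5 and Smith normal form diag(1,1,1,1,1).

Computing H_k = (kernel of ∂_k) / (image of ∂_{k+1}):

  H_0: rank C_0 − rank ∂_1 = 9 − 8 = 1, and the invariant factors of ∂_1 are all 1, so H_0 = Z.
  H_1: rank ker ∂_1 − rank ∂_2 = (15 − 8) − 5 = 2, and the invariant factors of ∂_2 are all 1, so H_1 = Z^2.
  H_2: rank ker ∂_2 − rank ∂_3 = (5 − 5) − 0 = 0, and there is no ∂_3, so H_2 = 0.

As a check, the Euler characteristic is 9 − 15 + 5 = -1, which agrees with 1 − 2 + 0 = -1.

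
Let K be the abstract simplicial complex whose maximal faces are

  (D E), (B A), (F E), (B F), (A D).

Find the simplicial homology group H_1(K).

Fix the vertex order A < B < D < E < F and write every simplex with vertices in increasing order. Then dim K = 1 and the simplices of K are:

  0-simplices (5): A, B, D, E, F
  1-simplices (5): AB, AD, BF, DE, EF

Hence C_0 ≅ Z^5, C_1 ≅ Z^5.

∂_1: C_1 → C_0 is given by ∂[p,q] = [q] − [p]. For instance
  ∂AB = B − A.
As a 5×5 matrix over Z this has rank 4, with invariant factors (1,1,1,1).

From H_k ≅ ker(∂_k) / im(∂_{k+1}) we obtain:

  H_1: rank ker ∂_1 − rank ∂_2 = (5 − 4) − 0 = 1, and there is no ∂_2, so H_1 ≅ Z.

(K is a triangulation of the circle S^1.)

H_1 = Z.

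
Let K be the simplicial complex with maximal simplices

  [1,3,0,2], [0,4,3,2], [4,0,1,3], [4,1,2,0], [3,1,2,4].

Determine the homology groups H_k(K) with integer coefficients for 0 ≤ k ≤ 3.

Order the vertices as 0 < 1 < 2 < 3 < 4. Listing each simplex with vertices in this order, K has dimension 3 with simplices:

  0-simplices (5): [0], [1], [2], [3], [4]
  1-simplices (10): [0,1], [0,2], [0,3], [0,4], [1,2], [1,3], [1,4], [2,3], [2,4], [3,4]
  2-simplices (10): [0,1,2], [0,1,3], [0,1,4], [0,2,3], [0,2,4], [0,3,4], [1,2,3], [1,2,4], [1,3,4], [2,3,4]
  3-simplices (5): [0,1,2,3], [0,1,2,4], [0,1,3,4], [0,2,3,4], [1,2,3,4]

so the chain groups are C_0 ≅ Z^5, C_1 ≅ Z^10, C_2 ≅ Z^10, C_3 ≅ Z^5.

∂_1: C_1 → C_0 is given by ∂[p,q] = [q] − [p]. For instance
  ∂[1,4] = [4] − [1].
As a 5×10 matrix over Z this has rank 4, with invariant factors (1,1,1,1).

Boundary ∂_2: C_2 → C_1 maps a triangle to the signed sum of its edges. For instance
  ∂[1,2,4] = [2,4] − [1,4] + [1,2],
  ∂[0,1,4] = [1,4] − [0,4] + [0,1].
This gives a 10×10 integer matrix of rank 6; reducing to Smith normal form yields diagonal entries (1,1,1,1,1,1).

Boundary ∂_3: C_3 → C_2 sends each 3-simplex σ to the alternating sum Σ_i (−1)^i (σ with its i-th vertex removed). For instance
  ∂[1,2,3,4] = [2,3,4] − [1,3,4] + [1,2,4] − [1,2,3],
  ∂[0,1,2,3] = [1,2,3] − [0,2,3] + [0,1,3] − [0,1,2].
This gives a 10×5 integer matrix of rank 4; reducing to Smith normal form yields diagonal entries (1,1,1,1).

Computing H_k = (kernel of ∂_k) / (image of ∂_{k+1}):

  H_0: rank C_0 − rank ∂_1 = 5 − 4 = 1, and the invariant factors of ∂_1 are all 1, so H_0 ≅ Z.
  H_1: rank ker ∂_1 − rank ∂_2 = (10 − 4) − 6 = 0, and the invariant factors of ∂_2 are all 1, so H_1 ≅ 0.
  H_2: rank ker ∂_2 − rank ∂_3 = (10 − 6) − 4 = 0, and the invariant factors of ∂_3 are all 1, so H_2 ≅ 0.
  H_3: rank ker ∂_3 − rank ∂_4 = (5 − 4) − 0 = 1, and there is no ∂_4, so H_3 ≅ Z.

H_0 ≅ Z,  H_1 = 0,  H_2 = 0,  H_3 ≅ Z.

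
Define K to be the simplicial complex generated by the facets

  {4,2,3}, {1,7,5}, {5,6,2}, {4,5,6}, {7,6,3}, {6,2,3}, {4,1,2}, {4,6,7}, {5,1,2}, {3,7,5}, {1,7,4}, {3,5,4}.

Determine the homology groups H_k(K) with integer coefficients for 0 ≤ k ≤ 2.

H_0 ≅ Z,  H_1 ≅ Z_2,  H_2 = 0.

Order the vertices as 1 < 2 < 3 < 4 < 5 < 6 < 7. Listing each simplex with vertices in this order, K has dimension 2 with simplices:

  0-simplices (7): [1], [2], [3], [4], [5], [6], [7]
  1-simplices (18): [1,2], [1,4], [1,5], [1,7], [2,3], [2,4], [2,5], [2,6], [3,4], [3,5], [3,6], [3,7], [4,5], [4,6], [4,7], [5,6], [5,7], [6,7]
  2-simplices (12): [1,2,4], [1,2,5], [1,4,7], [1,5,7], [2,3,4], [2,3,6], [2,5,6], [3,4,5], [3,5,7], [3,6,7], [4,5,6], [4,6,7]

Hence C_0 ≅ Z^7, C_1 ≅ Z^18, C_2 ≅ Z^12.

The boundary map ∂_1: C_1 → C_0 is given by ∂[p,q] = [q] − [p].
The 7×18 boundary matrix has rank 6 and Smith normal form diag(1,1,1,1,1,1).

The boundary map ∂_2: C_2 → C_1 sends each 2-simplex [p,q,r] to [q,r] − [p,r] + [p,q]. For instance
  ∂[3,4,5] = [4,5] − [3,5] + [3,4],
  ∂[1,2,5] = [2,5] − [1,5] + [1,2].
This gives a 18×12 integer matrix of rank 12; reducing to Smith normal form yields diagonal entries (1,1,1,1,1,1,1,1,1,1,1,2).

From H_k ≅ ker(∂_k) / im(∂_{k+1}) we obtain:

  H_0: rank C_0 − rank ∂_1 = 7 − 6 = 1, and the invariant factors of ∂_1 are all 1, so H_0 ≅ Z.
  H_1: rank ker ∂_1 − rank ∂_2 = (18 − 6) − 12 = 0, and ∂_2 has invariant factor 2 > 1, so H_1 ≅ Z_2.
  H_2: rank ker ∂_2 − rank ∂_3 = (12 − 12) − 0 = 0, and there is no ∂_3, so H_2 ≅ 0.

(K is a triangulation of the real projective plane RP^2.)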